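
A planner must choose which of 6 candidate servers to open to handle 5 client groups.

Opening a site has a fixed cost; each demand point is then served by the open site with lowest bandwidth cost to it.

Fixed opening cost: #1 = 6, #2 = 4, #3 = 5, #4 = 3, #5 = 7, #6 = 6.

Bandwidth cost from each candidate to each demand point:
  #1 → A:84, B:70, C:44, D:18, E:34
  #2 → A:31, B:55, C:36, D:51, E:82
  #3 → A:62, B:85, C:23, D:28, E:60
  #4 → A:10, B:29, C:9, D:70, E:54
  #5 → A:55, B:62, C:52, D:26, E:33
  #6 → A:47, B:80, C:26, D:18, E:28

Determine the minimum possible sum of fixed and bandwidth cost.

103

Open {#4, #6}: assign each demand point to its cheapest open site.
  A→#4 10, B→#4 29, C→#4 9, D→#6 18, E→#6 28
  bandwidth cost 94, fixed 9 → total 103.
Compare {#2, #4, #6}: bandwidth cost 94 + fixed 13 = 107.
Compare {#3, #4, #6}: bandwidth cost 94 + fixed 14 = 108.
Compare {#1, #4}: bandwidth cost 100 + fixed 9 = 109.
All other subsets cost ≥ 107. Minimum total cost: 103.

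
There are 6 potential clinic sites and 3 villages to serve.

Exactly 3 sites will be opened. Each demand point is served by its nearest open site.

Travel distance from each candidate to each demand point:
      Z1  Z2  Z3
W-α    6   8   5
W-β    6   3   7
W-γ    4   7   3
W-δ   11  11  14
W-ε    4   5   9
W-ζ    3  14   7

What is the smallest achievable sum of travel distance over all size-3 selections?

Open {W-β, W-γ, W-ζ}.
  Z1→W-ζ 3, Z2→W-β 3, Z3→W-γ 3  ⇒ total 9.
Compare {W-α, W-β, W-γ}: total 10.
Compare {W-β, W-γ, W-δ}: total 10.
No size-3 selection does better; minimum is 9.

9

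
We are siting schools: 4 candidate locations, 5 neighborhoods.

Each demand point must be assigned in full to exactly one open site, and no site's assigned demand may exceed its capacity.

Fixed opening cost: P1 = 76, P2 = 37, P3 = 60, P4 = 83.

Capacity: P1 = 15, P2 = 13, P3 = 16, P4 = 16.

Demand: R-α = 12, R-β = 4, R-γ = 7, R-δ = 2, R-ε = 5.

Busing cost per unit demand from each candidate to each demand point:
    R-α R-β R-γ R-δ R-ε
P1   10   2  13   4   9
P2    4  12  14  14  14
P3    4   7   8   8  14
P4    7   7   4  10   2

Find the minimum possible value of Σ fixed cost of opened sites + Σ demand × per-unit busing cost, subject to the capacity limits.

273

Open {P3, P4}; cheapest assignment that respects the capacities:
  P3 (cap 16, load 14): R-α, R-δ — cost 12×4 + 2×8 = 64
  P4 (cap 16, load 16): R-β, R-γ, R-ε — cost 4×7 + 7×4 + 5×2 = 66
  Shipping 130, fixed 143 → total 273.
  Any other capacity-feasible assignment to {P3, P4} ships for at least 130.
Compare {P1, P2, P4}: its best feasible assignment gives total 298.
Compare {P2, P3, P4}: its best feasible assignment gives total 310.
Every other set of open sites that can feasibly serve all demand totals ≥ 298 even under its best assignment. Minimum: 273.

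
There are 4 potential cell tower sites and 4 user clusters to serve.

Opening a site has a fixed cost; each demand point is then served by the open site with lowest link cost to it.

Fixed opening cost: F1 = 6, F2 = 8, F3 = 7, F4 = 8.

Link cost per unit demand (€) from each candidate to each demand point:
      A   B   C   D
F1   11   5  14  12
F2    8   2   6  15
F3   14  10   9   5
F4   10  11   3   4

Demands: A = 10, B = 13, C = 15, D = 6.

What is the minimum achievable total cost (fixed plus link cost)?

191

Open {F2, F4}: assign each demand point to its cheapest open site.
  A→F2 10×8=80, B→F2 13×2=26, C→F4 15×3=45, D→F4 6×4=24
  link cost 175, fixed 16 → total 191.
Compare {F1, F2, F4}: link cost 175 + fixed 22 = 197.
Compare {F2, F3, F4}: link cost 175 + fixed 23 = 198.
Compare {F1, F2, F3, F4}: link cost 175 + fixed 29 = 204.
All other subsets cost ≥ 197. Minimum total cost: 191.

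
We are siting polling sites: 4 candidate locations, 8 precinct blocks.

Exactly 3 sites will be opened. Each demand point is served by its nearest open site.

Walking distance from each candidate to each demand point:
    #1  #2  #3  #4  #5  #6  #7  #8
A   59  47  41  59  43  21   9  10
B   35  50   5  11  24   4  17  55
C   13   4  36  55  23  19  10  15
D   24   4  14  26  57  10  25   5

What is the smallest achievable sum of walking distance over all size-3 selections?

Open {B, C, D}.
  #1→C 13, #2→C 4, #3→B 5, #4→B 11, #5→C 23, #6→B 4, #7→C 10, #8→D 5  ⇒ total 75.
Compare {A, B, C}: total 79.
Compare {A, B, D}: total 86.
No size-3 selection does better; minimum is 75.

75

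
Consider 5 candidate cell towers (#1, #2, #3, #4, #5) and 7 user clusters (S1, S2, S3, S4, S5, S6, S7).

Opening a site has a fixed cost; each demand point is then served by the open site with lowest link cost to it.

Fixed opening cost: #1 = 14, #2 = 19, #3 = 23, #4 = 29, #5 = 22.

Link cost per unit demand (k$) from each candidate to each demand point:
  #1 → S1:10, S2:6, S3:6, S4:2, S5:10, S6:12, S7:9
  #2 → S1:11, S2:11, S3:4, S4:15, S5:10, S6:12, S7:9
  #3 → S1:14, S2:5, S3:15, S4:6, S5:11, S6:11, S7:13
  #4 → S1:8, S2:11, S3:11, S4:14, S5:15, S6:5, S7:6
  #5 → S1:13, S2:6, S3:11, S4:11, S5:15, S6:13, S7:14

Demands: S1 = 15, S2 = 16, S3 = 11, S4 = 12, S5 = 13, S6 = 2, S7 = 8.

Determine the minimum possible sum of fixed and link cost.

534

Open {#1, #2, #4}: assign each demand point to its cheapest open site.
  S1→#4 15×8=120, S2→#1 16×6=96, S3→#2 11×4=44, S4→#1 12×2=24, S5→#1 13×10=130, S6→#4 2×5=10, S7→#4 8×6=48
  link cost 472, fixed 62 → total 534.
Compare {#1, #4}: link cost 494 + fixed 43 = 537.
Compare {#1, #2, #3, #4}: link cost 456 + fixed 85 = 541.
Compare {#1, #3, #4}: link cost 478 + fixed 66 = 544.
All other subsets cost ≥ 537. Minimum total cost: 534.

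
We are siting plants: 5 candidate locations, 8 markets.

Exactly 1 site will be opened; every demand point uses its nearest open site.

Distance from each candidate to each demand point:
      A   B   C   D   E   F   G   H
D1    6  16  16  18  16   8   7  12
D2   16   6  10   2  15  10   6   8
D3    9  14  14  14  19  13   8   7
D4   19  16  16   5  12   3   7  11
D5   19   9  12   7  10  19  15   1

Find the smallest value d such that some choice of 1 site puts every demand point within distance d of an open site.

Open {D2}.
  Farthest demand point is A at distance 16 (to D2); all others are ≤ 16.
With {D1} the worst case is 18.
With {D3} the worst case is 19.
No size-1 selection achieves below 16.

16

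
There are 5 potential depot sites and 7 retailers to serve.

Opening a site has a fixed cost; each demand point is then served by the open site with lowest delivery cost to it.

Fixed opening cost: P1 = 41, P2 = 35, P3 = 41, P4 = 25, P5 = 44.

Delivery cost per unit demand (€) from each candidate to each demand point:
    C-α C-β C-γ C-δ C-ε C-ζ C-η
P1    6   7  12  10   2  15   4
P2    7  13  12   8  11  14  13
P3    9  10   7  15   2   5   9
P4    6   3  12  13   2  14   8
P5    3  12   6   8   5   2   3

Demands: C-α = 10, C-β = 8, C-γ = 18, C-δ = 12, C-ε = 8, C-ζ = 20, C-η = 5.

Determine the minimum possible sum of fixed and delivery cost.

398

Open {P4, P5}: assign each demand point to its cheapest open site.
  C-α→P5 10×3=30, C-β→P4 8×3=24, C-γ→P5 18×6=108, C-δ→P5 12×8=96, C-ε→P4 8×2=16, C-ζ→P5 20×2=40, C-η→P5 5×3=15
  delivery cost 329, fixed 69 → total 398.
Compare {P2, P4, P5}: delivery cost 329 + fixed 104 = 433.
Compare {P1, P4, P5}: delivery cost 329 + fixed 110 = 439.
Compare {P3, P4, P5}: delivery cost 329 + fixed 110 = 439.
All other subsets cost ≥ 433. Minimum total cost: 398.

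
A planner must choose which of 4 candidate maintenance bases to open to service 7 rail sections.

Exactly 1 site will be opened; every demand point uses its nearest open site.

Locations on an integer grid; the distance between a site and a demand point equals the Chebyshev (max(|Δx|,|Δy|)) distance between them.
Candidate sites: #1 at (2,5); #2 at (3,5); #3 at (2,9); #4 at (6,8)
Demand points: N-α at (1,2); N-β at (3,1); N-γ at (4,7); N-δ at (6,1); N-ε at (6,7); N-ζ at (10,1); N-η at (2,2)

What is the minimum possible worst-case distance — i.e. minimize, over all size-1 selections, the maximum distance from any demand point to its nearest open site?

Open {#2}.
  Farthest demand point is N-ζ at distance 7 (to #2); all others are ≤ 7.
With {#4} the worst case is 7.
With {#1} the worst case is 8.
No size-1 selection achieves below 7.

7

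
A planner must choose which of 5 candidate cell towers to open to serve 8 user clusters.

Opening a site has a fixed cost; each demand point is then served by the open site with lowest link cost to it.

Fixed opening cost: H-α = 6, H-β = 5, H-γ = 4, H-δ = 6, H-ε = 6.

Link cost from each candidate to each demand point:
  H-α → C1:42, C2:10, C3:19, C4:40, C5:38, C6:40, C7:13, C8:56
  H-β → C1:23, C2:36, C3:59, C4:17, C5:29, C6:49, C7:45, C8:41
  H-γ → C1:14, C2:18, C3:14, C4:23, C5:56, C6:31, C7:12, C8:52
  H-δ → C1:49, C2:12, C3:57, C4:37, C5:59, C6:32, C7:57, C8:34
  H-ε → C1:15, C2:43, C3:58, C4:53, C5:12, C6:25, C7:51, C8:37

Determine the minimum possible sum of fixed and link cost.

161

Open {H-β, H-γ, H-δ, H-ε}: assign each demand point to its cheapest open site.
  C1→H-γ 14, C2→H-δ 12, C3→H-γ 14, C4→H-β 17, C5→H-ε 12, C6→H-ε 25, C7→H-γ 12, C8→H-δ 34
  link cost 140, fixed 21 → total 161.
Compare {H-γ, H-δ, H-ε}: link cost 146 + fixed 16 = 162.
Compare {H-α, H-β, H-γ, H-ε}: link cost 141 + fixed 21 = 162.
Compare {H-α, H-γ, H-ε}: link cost 147 + fixed 16 = 163.
All other subsets cost ≥ 162. Minimum total cost: 161.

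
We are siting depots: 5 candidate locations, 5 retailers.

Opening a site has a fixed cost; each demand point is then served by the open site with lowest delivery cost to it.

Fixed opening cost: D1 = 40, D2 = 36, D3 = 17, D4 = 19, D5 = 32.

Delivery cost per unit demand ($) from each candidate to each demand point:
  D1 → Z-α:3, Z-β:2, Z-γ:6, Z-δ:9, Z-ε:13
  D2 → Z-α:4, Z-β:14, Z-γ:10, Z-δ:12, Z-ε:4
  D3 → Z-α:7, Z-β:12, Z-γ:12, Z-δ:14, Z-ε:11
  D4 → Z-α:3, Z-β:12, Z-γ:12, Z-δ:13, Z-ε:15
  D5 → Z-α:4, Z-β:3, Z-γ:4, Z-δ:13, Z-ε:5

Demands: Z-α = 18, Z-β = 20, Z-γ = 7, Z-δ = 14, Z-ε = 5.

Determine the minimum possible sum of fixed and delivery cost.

Open {D1, D5}: assign each demand point to its cheapest open site.
  Z-α→D1 18×3=54, Z-β→D1 20×2=40, Z-γ→D5 7×4=28, Z-δ→D1 14×9=126, Z-ε→D5 5×5=25
  delivery cost 273, fixed 72 → total 345.
Compare {D1, D2}: delivery cost 282 + fixed 76 = 358.
Compare {D1, D3, D5}: delivery cost 273 + fixed 89 = 362.
Compare {D1, D4, D5}: delivery cost 273 + fixed 91 = 364.
All other subsets cost ≥ 358. Minimum total cost: 345.

345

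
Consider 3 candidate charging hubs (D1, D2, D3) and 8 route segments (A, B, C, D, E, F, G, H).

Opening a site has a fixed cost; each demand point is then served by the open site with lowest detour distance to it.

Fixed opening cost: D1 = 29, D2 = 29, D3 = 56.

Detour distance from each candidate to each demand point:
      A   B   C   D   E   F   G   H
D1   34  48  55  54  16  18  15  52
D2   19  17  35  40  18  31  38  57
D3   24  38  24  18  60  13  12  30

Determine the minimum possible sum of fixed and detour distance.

Open {D2, D3}: assign each demand point to its cheapest open site.
  A→D2 19, B→D2 17, C→D3 24, D→D3 18, E→D2 18, F→D3 13, G→D3 12, H→D3 30
  detour distance 151, fixed 85 → total 236.
Compare {D1, D3}: detour distance 175 + fixed 85 = 260.
Compare {D1, D2, D3}: detour distance 149 + fixed 114 = 263.
Compare {D1, D2}: detour distance 212 + fixed 58 = 270.
All other subsets cost ≥ 260. Minimum total cost: 236.

236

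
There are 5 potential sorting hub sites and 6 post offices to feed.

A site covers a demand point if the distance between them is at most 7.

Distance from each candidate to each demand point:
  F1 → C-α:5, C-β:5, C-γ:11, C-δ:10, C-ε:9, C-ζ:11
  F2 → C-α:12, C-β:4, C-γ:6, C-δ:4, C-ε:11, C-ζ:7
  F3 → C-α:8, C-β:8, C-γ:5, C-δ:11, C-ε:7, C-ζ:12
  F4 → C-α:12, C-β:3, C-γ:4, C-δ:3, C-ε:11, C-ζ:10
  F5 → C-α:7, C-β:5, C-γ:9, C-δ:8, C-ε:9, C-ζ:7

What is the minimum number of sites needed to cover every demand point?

Coverage sets (demand points within 7 of each site):
  F1: {C-α, C-β}
  F2: {C-β, C-γ, C-δ, C-ζ}
  F3: {C-γ, C-ε}
  F4: {C-β, C-γ, C-δ}
  F5: {C-α, C-β, C-ζ}
No 2 sites suffice: every size-2 union leaves at least one demand point uncovered.
But {F1, F2, F3} covers everything, so the minimum is 3.

3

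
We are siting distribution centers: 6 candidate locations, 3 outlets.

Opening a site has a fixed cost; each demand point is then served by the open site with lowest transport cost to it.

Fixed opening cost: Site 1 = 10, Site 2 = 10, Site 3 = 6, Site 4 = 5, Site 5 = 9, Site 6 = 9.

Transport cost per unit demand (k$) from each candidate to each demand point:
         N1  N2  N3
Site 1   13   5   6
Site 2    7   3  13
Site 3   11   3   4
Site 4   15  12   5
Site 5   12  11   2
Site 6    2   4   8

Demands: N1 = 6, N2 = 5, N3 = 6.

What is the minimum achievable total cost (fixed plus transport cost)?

Open {Site 5, Site 6}: assign each demand point to its cheapest open site.
  N1→Site 6 6×2=12, N2→Site 6 5×4=20, N3→Site 5 6×2=12
  transport cost 44, fixed 18 → total 62.
Compare {Site 3, Site 5, Site 6}: transport cost 39 + fixed 24 = 63.
Compare {Site 3, Site 6}: transport cost 51 + fixed 15 = 66.
Compare {Site 2, Site 5, Site 6}: transport cost 39 + fixed 28 = 67.
All other subsets cost ≥ 63. Minimum total cost: 62.

62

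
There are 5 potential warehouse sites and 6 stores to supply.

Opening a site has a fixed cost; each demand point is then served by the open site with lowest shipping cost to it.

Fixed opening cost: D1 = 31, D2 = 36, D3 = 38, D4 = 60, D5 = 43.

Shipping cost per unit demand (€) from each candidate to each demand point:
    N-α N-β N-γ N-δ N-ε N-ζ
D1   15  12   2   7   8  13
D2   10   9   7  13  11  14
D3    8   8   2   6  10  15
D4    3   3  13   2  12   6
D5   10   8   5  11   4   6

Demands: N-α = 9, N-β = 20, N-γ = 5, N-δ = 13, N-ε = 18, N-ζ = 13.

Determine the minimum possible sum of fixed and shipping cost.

Open {D4, D5}: assign each demand point to its cheapest open site.
  N-α→D4 9×3=27, N-β→D4 20×3=60, N-γ→D5 5×5=25, N-δ→D4 13×2=26, N-ε→D5 18×4=72, N-ζ→D4 13×6=78
  shipping cost 288, fixed 103 → total 391.
Compare {D1, D4, D5}: shipping cost 273 + fixed 134 = 407.
Compare {D3, D4, D5}: shipping cost 273 + fixed 141 = 414.
Compare {D2, D4, D5}: shipping cost 288 + fixed 139 = 427.
All other subsets cost ≥ 407. Minimum total cost: 391.

391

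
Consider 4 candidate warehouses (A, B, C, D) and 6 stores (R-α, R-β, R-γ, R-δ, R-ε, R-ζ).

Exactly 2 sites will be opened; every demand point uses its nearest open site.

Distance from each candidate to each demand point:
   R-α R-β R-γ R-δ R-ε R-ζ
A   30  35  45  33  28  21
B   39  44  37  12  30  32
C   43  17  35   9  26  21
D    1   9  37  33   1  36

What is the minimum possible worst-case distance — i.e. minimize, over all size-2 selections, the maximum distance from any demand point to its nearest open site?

35

Open {A, C}.
  Farthest demand point is R-γ at distance 35 (to C); all others are ≤ 35.
With {C, D} the worst case is 35.
With {A, B} the worst case is 37.
No size-2 selection achieves below 35.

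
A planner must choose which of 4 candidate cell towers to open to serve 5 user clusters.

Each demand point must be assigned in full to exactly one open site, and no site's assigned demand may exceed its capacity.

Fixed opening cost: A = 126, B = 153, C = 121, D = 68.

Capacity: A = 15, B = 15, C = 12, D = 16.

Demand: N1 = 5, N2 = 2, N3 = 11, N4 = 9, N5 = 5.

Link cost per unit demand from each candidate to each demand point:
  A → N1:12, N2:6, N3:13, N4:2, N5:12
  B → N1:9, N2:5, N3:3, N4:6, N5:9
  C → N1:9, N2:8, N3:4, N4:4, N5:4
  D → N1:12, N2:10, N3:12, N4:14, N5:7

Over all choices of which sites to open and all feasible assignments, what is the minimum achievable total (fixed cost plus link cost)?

Open {A, C, D}; cheapest assignment that respects the capacities:
  A (cap 15, load 11): N2, N4 — cost 2×6 + 9×2 = 30
  C (cap 12, load 11): N3 — cost 11×4 = 44
  D (cap 16, load 10): N1, N5 — cost 5×12 + 5×7 = 95
  Shipping 169, fixed 315 → total 484.
  Any other capacity-feasible assignment to {A, C, D} ships for at least 169.
Compare {A, B, D}: its best feasible assignment gives total 503.
Compare {B, C, D}: its best feasible assignment gives total 516.
Every other set of open sites that can feasibly serve all demand totals ≥ 503 even under its best assignment. Minimum: 484.

484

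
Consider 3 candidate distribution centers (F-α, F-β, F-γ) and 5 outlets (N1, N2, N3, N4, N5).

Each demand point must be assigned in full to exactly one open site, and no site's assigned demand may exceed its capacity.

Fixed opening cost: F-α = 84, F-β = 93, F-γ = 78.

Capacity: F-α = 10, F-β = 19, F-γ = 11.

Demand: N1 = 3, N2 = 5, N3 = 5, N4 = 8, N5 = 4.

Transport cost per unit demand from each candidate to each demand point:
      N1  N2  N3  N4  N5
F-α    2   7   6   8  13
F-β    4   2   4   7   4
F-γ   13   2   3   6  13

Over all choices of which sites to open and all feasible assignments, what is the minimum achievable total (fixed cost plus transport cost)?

Open {F-β, F-γ}; cheapest assignment that respects the capacities:
  F-β (cap 19, load 17): N1, N2, N3, N5 — cost 3×4 + 5×2 + 5×4 + 4×4 = 58
  F-γ (cap 11, load 8): N4 — cost 8×6 = 48
  Shipping 106, fixed 171 → total 277.
  Any other capacity-feasible assignment to {F-β, F-γ} ships for at least 106.
Compare {F-α, F-β}: its best feasible assignment gives total 295.
Compare {F-α, F-β, F-γ}: its best feasible assignment gives total 355.
Every other set of open sites that can feasibly serve all demand totals ≥ 295 even under its best assignment. Minimum: 277.

277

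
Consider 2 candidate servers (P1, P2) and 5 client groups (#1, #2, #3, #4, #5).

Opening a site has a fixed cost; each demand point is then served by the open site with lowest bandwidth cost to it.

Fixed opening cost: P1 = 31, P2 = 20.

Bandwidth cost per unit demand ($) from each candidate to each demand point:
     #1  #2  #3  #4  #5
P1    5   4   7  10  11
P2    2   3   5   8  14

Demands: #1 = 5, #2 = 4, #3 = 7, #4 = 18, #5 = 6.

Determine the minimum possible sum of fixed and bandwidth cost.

305

Open {P2}: assign each demand point to its cheapest open site.
  #1→P2 5×2=10, #2→P2 4×3=12, #3→P2 7×5=35, #4→P2 18×8=144, #5→P2 6×14=84
  bandwidth cost 285, fixed 20 → total 305.
Compare {P1, P2}: bandwidth cost 267 + fixed 51 = 318.
Compare {P1}: bandwidth cost 336 + fixed 31 = 367.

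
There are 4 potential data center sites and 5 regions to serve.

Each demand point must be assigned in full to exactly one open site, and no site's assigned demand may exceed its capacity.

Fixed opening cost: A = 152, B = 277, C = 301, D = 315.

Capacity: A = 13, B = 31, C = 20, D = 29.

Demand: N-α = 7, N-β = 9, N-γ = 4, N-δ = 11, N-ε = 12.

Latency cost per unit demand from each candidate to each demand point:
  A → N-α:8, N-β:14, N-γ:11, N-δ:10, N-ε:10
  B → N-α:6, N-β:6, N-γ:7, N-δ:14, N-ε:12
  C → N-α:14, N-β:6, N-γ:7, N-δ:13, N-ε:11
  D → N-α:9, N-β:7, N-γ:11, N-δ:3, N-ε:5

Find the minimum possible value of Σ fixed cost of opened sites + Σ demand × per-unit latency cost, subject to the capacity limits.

809

Open {B, D}; cheapest assignment that respects the capacities:
  B (cap 31, load 20): N-α, N-β, N-γ — cost 7×6 + 9×6 + 4×7 = 124
  D (cap 29, load 23): N-δ, N-ε — cost 11×3 + 12×5 = 93
  Shipping 217, fixed 592 → total 809.
  Any other capacity-feasible assignment to {B, D} ships for at least 217.
Compare {A, B}: its best feasible assignment gives total 827.
Compare {C, D}: its best feasible assignment gives total 889.
Every other set of open sites that can feasibly serve all demand totals ≥ 827 even under its best assignment. Minimum: 809.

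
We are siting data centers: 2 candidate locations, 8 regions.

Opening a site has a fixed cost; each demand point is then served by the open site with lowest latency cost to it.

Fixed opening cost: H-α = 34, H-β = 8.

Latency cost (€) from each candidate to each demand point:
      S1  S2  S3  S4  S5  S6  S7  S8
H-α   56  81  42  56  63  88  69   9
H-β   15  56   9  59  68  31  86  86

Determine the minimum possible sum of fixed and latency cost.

Open {H-α, H-β}: assign each demand point to its cheapest open site.
  S1→H-β 15, S2→H-β 56, S3→H-β 9, S4→H-α 56, S5→H-α 63, S6→H-β 31, S7→H-α 69, S8→H-α 9
  latency cost 308, fixed 42 → total 350.
Compare {H-β}: latency cost 410 + fixed 8 = 418.
Compare {H-α}: latency cost 464 + fixed 34 = 498.

350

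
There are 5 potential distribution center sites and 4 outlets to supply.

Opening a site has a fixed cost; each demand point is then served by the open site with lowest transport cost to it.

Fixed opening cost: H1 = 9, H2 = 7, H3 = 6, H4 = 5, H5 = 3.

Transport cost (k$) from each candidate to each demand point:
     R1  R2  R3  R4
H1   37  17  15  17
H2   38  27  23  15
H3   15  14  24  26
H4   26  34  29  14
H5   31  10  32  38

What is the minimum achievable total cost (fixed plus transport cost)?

Open {H1, H3, H5}: assign each demand point to its cheapest open site.
  R1→H3 15, R2→H5 10, R3→H1 15, R4→H1 17
  transport cost 57, fixed 18 → total 75.
Compare {H1, H3}: transport cost 61 + fixed 15 = 76.
Compare {H3, H4, H5}: transport cost 63 + fixed 14 = 77.
Compare {H1, H3, H4, H5}: transport cost 54 + fixed 23 = 77.
All other subsets cost ≥ 76. Minimum total cost: 75.

75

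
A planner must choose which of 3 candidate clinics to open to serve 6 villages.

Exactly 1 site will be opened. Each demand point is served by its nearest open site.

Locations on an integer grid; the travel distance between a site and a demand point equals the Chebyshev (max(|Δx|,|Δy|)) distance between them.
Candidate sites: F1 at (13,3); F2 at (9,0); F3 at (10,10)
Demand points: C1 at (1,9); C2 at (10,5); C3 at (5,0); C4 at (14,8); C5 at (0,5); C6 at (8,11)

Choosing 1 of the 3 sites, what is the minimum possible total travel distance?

40

Open {F3}.
  C1→F3 9, C2→F3 5, C3→F3 10, C4→F3 4, C5→F3 10, C6→F3 2  ⇒ total 40.
Compare {F2}: total 46.
Compare {F1}: total 49.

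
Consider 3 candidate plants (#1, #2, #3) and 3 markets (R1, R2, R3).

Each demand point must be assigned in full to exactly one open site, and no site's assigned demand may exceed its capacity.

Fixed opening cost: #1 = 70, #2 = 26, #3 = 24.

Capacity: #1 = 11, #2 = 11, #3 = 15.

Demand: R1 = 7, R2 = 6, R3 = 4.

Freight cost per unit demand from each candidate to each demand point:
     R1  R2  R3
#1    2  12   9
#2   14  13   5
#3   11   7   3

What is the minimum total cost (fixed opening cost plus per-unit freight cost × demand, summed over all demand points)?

Open {#1, #3}; cheapest assignment that respects the capacities:
  #1 (cap 11, load 7): R1 — cost 7×2 = 14
  #3 (cap 15, load 10): R2, R3 — cost 6×7 + 4×3 = 54
  Shipping 68, fixed 94 → total 162.
  Any other capacity-feasible assignment to {#1, #3} ships for at least 68.
Compare {#1, #2, #3}: its best feasible assignment gives total 188.
Compare {#2, #3}: its best feasible assignment gives total 189.
Every other set of open sites that can feasibly serve all demand totals ≥ 188 even under its best assignment. Minimum: 162.

162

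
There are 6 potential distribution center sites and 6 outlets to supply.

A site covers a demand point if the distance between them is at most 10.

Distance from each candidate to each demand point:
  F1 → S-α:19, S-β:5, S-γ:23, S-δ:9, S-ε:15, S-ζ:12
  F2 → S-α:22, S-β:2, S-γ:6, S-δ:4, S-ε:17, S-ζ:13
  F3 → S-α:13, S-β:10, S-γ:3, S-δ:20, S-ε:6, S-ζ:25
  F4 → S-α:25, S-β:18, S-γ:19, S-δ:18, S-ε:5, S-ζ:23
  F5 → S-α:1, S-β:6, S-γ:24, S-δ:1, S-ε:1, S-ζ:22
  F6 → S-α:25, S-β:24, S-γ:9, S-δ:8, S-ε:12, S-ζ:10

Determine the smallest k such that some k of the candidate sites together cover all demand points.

Coverage sets (demand points within 10 of each site):
  F1: {S-β, S-δ}
  F2: {S-β, S-γ, S-δ}
  F3: {S-β, S-γ, S-ε}
  F4: {S-ε}
  F5: {S-α, S-β, S-δ, S-ε}
  F6: {S-γ, S-δ, S-ζ}
No single site covers all 6 demand points.
But {F5, F6} covers everything, so the minimum is 2.

2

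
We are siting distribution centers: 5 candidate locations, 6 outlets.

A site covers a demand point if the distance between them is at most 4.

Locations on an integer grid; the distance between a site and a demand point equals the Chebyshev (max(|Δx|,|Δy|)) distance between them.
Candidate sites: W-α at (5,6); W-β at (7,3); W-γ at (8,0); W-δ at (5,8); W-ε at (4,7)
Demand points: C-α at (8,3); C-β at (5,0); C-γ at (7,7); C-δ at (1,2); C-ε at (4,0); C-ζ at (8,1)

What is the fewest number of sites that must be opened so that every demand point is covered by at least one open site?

Coverage sets (demand points within 4 of each site):
  W-α: {C-α, C-γ, C-δ}
  W-β: {C-α, C-β, C-γ, C-ε, C-ζ}
  W-γ: {C-α, C-β, C-ε, C-ζ}
  W-δ: {C-γ}
  W-ε: {C-α, C-γ}
No single site covers all 6 demand points.
But {W-α, W-β} covers everything, so the minimum is 2.

2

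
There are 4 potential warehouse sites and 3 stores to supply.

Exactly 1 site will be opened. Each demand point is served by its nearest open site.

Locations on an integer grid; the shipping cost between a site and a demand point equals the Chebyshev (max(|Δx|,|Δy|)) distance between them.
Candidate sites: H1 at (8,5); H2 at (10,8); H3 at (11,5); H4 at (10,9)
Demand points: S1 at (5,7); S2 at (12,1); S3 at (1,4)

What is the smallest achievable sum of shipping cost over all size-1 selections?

Open {H1}.
  S1→H1 3, S2→H1 4, S3→H1 7  ⇒ total 14.
Compare {H3}: total 20.
Compare {H2}: total 21.
No size-1 selection does better; minimum is 14.

14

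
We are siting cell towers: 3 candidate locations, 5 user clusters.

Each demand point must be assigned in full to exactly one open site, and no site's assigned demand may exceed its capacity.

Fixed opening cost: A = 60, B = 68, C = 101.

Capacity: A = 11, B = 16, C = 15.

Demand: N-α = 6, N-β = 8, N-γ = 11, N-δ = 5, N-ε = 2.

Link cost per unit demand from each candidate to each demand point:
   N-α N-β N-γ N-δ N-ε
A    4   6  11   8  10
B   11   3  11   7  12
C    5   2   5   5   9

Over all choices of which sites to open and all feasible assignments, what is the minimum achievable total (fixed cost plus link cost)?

Open {A, B, C}; cheapest assignment that respects the capacities:
  A (cap 11, load 6): N-α — cost 6×4 = 24
  B (cap 16, load 13): N-β, N-δ — cost 8×3 + 5×7 = 59
  C (cap 15, load 13): N-γ, N-ε — cost 11×5 + 2×9 = 73
  Shipping 156, fixed 229 → total 385.
  Any other capacity-feasible assignment to {A, B, C} ships for at least 156.
Total demand is 32 and no other set of sites has combined capacity ≥ 32, so {A, B, C} is the only feasible choice of open sites. Minimum: 385.

385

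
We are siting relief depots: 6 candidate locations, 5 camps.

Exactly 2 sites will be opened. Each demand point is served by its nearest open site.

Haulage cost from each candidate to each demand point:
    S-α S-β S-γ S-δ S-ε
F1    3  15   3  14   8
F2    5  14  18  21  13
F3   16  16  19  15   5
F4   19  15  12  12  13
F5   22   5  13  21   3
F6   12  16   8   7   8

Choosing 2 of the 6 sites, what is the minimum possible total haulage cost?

Open {F1, F5}.
  S-α→F1 3, S-β→F5 5, S-γ→F1 3, S-δ→F1 14, S-ε→F5 3  ⇒ total 28.
Compare {F5, F6}: total 35.
Compare {F1, F6}: total 36.
No size-2 selection does better; minimum is 28.

28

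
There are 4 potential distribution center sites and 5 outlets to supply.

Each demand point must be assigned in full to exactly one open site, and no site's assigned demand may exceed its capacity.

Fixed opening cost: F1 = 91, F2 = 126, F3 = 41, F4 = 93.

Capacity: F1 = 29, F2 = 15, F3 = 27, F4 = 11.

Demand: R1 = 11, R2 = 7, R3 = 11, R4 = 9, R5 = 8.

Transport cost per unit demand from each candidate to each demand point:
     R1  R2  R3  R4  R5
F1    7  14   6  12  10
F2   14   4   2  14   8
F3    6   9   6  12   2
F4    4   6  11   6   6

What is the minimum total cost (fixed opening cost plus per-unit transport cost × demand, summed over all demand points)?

451

Open {F1, F3}; cheapest assignment that respects the capacities:
  F1 (cap 29, load 20): R3, R4 — cost 11×6 + 9×12 = 174
  F3 (cap 27, load 26): R1, R2, R5 — cost 11×6 + 7×9 + 8×2 = 145
  Shipping 319, fixed 132 → total 451.
  Any other capacity-feasible assignment to {F1, F3} ships for at least 319.
Compare {F2, F3, F4}: its best feasible assignment gives total 481.
Compare {F1, F3, F4}: its best feasible assignment gives total 490.
Every other set of open sites that can feasibly serve all demand totals ≥ 481 even under its best assignment. Minimum: 451.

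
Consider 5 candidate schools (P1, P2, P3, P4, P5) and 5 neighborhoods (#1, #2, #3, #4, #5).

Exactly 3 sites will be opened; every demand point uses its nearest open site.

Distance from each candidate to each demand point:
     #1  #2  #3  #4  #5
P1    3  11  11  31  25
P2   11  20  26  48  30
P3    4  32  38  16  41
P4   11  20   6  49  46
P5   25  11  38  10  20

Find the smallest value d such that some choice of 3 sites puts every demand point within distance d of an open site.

Open {P1, P2, P5}.
  Farthest demand point is #5 at distance 20 (to P5); all others are ≤ 20.
With {P1, P3, P5} the worst case is 20.
With {P1, P4, P5} the worst case is 20.
No size-3 selection achieves below 20.

20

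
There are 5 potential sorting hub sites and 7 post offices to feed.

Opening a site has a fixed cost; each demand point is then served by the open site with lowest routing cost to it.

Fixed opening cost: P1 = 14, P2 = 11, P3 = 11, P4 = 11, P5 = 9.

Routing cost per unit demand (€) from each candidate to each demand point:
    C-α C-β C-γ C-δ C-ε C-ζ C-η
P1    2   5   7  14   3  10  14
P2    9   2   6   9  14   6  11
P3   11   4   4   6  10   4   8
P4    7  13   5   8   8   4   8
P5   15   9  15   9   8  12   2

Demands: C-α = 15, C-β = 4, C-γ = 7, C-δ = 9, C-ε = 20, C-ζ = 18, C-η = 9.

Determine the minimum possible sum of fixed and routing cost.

Open {P1, P3, P5}: assign each demand point to its cheapest open site.
  C-α→P1 15×2=30, C-β→P3 4×4=16, C-γ→P3 7×4=28, C-δ→P3 9×6=54, C-ε→P1 20×3=60, C-ζ→P3 18×4=72, C-η→P5 9×2=18
  routing cost 278, fixed 34 → total 312.
Compare {P1, P2, P3, P5}: routing cost 270 + fixed 45 = 315.
Compare {P1, P3, P4, P5}: routing cost 278 + fixed 45 = 323.
Compare {P1, P2, P3, P4, P5}: routing cost 270 + fixed 56 = 326.
All other subsets cost ≥ 315. Minimum total cost: 312.

312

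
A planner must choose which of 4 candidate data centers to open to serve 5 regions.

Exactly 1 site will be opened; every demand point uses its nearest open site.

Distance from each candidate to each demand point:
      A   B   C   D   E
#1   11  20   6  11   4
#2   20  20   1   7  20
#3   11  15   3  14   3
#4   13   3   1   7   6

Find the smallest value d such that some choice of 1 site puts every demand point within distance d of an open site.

Open {#4}.
  Farthest demand point is A at distance 13 (to #4); all others are ≤ 13.
With {#3} the worst case is 15.
With {#1} the worst case is 20.
No size-1 selection achieves below 13.

13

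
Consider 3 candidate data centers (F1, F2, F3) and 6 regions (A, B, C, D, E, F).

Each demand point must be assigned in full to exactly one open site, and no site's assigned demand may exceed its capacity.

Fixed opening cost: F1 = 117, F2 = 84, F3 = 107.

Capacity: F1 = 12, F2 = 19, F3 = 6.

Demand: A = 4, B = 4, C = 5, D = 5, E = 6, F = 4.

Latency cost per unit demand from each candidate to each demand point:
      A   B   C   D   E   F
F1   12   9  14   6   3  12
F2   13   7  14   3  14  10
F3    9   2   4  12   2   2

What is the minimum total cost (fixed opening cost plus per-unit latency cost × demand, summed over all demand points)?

Open {F1, F2}; cheapest assignment that respects the capacities:
  F1 (cap 12, load 10): A, E — cost 4×12 + 6×3 = 66
  F2 (cap 19, load 18): B, C, D, F — cost 4×7 + 5×14 + 5×3 + 4×10 = 153
  Shipping 219, fixed 201 → total 420.
  Any other capacity-feasible assignment to {F1, F2} ships for at least 219.
Compare {F1, F2, F3}: its best feasible assignment gives total 477.
Every other set of open sites that can feasibly serve all demand totals ≥ 477 even under its best assignment. Minimum: 420.

420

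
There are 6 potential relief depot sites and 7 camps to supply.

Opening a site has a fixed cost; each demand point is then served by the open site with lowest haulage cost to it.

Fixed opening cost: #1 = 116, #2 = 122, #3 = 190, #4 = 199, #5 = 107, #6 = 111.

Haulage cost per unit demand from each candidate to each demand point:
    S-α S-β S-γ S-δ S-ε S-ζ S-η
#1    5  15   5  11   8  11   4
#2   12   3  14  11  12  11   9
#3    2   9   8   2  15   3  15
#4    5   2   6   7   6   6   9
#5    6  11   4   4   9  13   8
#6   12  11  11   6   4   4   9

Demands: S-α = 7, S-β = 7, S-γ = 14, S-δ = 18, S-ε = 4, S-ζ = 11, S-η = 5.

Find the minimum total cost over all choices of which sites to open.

565

Open {#5, #6}: assign each demand point to its cheapest open site.
  S-α→#5 7×6=42, S-β→#5 7×11=77, S-γ→#5 14×4=56, S-δ→#5 18×4=72, S-ε→#6 4×4=16, S-ζ→#6 11×4=44, S-η→#5 5×8=40
  haulage cost 347, fixed 218 → total 565.
Compare {#5}: haulage cost 466 + fixed 107 = 573.
Compare {#1, #3}: haulage cost 268 + fixed 306 = 574.
Compare {#3, #5}: haulage cost 278 + fixed 297 = 575.
All other subsets cost ≥ 573. Minimum total cost: 565.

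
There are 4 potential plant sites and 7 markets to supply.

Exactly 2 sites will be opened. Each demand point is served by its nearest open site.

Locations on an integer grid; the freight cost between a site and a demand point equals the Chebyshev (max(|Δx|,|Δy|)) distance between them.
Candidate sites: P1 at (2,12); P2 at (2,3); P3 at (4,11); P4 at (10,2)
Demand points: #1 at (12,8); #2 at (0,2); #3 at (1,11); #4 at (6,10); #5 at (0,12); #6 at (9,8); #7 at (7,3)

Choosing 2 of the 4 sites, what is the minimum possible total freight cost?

29

Open {P2, P3}.
  #1→P3 8, #2→P2 2, #3→P3 3, #4→P3 2, #5→P3 4, #6→P3 5, #7→P2 5  ⇒ total 29.
Compare {P1, P2}: total 31.
Compare {P1, P4}: total 32.
No size-2 selection does better; minimum is 29.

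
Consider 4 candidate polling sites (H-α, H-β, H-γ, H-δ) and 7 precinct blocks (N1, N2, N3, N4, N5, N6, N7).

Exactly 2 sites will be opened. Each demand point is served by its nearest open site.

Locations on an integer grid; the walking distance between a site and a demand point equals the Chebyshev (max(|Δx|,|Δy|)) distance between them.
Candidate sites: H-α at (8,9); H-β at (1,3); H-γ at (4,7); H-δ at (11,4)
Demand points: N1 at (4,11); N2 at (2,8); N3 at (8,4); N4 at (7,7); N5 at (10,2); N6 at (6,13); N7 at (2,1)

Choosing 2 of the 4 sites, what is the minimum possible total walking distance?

Open {H-γ, H-δ}.
  N1→H-γ 4, N2→H-γ 2, N3→H-δ 3, N4→H-γ 3, N5→H-δ 2, N6→H-γ 6, N7→H-γ 6  ⇒ total 26.
Compare {H-β, H-γ}: total 27.
Compare {H-α, H-γ}: total 28.
No size-2 selection does better; minimum is 26.

26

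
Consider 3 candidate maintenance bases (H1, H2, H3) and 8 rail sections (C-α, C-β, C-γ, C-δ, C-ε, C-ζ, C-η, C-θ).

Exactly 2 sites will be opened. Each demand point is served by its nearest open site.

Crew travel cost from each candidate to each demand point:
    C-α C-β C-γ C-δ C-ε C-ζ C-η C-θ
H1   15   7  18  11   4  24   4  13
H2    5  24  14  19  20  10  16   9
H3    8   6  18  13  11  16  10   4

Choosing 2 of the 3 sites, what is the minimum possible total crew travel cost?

64

Open {H1, H2}.
  C-α→H2 5, C-β→H1 7, C-γ→H2 14, C-δ→H1 11, C-ε→H1 4, C-ζ→H2 10, C-η→H1 4, C-θ→H2 9  ⇒ total 64.
Compare {H1, H3}: total 71.
Compare {H2, H3}: total 73.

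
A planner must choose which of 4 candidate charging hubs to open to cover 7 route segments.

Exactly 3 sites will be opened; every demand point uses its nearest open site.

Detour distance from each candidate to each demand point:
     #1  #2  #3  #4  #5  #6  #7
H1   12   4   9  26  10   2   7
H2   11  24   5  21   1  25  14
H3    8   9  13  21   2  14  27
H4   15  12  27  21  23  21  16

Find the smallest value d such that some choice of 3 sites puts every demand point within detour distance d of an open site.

Open {H1, H2, H3}.
  Farthest demand point is #4 at detour distance 21 (to H2); all others are ≤ 21.
With {H1, H2, H4} the worst case is 21.
With {H1, H3, H4} the worst case is 21.
No size-3 selection achieves below 21.

21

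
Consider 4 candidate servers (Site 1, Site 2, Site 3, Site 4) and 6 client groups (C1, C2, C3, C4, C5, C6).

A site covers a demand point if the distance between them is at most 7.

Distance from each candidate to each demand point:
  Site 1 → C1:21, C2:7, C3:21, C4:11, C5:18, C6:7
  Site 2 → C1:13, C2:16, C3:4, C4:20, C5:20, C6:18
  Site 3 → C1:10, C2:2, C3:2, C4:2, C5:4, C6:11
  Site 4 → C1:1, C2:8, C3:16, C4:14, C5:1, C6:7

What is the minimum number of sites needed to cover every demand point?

Coverage sets (demand points within 7 of each site):
  Site 1: {C2, C6}
  Site 2: {C3}
  Site 3: {C2, C3, C4, C5}
  Site 4: {C1, C5, C6}
No single site covers all 6 demand points.
But {Site 3, Site 4} covers everything, so the minimum is 2.

2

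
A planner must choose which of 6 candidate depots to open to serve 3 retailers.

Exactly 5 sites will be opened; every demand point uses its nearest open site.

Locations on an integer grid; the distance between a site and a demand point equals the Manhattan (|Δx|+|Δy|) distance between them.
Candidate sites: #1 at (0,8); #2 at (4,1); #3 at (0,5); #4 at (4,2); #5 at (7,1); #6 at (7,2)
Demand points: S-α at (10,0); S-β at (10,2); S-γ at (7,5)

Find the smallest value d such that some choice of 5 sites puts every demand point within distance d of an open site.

4

Open {#1, #2, #3, #4, #5}.
  Farthest demand point is S-α at distance 4 (to #5); all others are ≤ 4.
With {#1, #2, #3, #5, #6} the worst case is 4.
With {#1, #2, #4, #5, #6} the worst case is 4.
No size-5 selection achieves below 4.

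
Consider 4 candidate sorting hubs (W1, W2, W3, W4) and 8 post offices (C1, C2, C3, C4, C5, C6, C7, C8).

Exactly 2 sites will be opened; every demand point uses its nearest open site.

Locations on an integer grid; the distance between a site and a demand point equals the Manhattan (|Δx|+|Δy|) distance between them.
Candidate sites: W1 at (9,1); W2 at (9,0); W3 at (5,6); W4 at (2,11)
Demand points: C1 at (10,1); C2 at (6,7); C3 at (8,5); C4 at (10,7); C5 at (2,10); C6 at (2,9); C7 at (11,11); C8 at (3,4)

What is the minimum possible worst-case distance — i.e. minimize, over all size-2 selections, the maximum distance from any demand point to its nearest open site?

9

Open {W1, W4}.
  Farthest demand point is C7 at distance 9 (to W4); all others are ≤ 9.
With {W2, W4} the worst case is 9.
With {W3, W4} the worst case is 10.
No size-2 selection achieves below 9.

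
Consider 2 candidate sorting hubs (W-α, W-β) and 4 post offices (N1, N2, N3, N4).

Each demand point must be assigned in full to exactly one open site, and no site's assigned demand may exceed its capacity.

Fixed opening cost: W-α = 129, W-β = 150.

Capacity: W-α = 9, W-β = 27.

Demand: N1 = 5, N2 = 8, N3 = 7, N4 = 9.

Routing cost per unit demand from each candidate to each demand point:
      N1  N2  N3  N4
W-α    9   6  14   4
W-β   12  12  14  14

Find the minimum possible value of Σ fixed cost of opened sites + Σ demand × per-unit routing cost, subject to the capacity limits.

569

Open {W-α, W-β}; cheapest assignment that respects the capacities:
  W-α (cap 9, load 9): N4 — cost 9×4 = 36
  W-β (cap 27, load 20): N1, N2, N3 — cost 5×12 + 8×12 + 7×14 = 254
  Shipping 290, fixed 279 → total 569.
  Any other capacity-feasible assignment to {W-α, W-β} ships for at least 290.
Total demand is 29 and no other set of sites has combined capacity ≥ 29, so {W-α, W-β} is the only feasible choice of open sites. Minimum: 569.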